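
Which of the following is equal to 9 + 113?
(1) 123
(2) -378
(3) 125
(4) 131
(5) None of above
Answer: 5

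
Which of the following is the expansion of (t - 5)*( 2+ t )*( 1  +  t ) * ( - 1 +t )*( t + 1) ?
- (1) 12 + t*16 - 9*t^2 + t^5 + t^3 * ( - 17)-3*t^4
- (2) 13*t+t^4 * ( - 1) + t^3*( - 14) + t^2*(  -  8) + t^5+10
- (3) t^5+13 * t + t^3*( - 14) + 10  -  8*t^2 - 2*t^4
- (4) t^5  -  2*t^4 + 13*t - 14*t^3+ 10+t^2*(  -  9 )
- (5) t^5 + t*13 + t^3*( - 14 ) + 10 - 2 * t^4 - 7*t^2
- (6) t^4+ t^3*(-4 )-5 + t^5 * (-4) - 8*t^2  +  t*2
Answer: 3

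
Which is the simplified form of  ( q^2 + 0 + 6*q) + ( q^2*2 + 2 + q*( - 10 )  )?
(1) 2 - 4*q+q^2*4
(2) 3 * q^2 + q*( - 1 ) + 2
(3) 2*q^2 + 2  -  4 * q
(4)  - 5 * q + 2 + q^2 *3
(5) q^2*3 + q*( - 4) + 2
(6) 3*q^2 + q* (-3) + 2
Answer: 5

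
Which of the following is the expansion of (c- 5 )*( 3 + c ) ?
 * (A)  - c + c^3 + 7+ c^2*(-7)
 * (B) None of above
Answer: B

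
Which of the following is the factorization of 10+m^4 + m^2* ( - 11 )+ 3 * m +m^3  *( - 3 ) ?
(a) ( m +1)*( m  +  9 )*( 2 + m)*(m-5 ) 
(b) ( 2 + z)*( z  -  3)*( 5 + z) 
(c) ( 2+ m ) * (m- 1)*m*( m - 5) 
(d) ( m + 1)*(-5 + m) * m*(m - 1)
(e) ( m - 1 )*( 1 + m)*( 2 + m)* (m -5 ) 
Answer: e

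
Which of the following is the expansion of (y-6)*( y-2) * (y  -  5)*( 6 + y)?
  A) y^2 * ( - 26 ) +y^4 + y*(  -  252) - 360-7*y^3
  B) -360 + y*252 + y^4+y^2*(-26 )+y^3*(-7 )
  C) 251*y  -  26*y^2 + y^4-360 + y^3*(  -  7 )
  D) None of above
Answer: B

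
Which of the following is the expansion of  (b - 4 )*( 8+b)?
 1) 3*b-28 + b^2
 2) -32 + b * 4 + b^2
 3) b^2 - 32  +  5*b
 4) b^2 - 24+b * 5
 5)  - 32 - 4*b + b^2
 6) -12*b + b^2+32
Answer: 2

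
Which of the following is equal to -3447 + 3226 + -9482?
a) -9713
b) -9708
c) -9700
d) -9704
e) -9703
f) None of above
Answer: e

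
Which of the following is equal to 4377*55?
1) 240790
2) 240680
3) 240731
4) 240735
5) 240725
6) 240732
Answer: 4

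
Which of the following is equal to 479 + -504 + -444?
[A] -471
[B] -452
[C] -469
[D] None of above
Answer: C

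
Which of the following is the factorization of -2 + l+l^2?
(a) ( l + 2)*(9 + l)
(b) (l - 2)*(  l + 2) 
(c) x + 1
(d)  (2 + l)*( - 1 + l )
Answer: d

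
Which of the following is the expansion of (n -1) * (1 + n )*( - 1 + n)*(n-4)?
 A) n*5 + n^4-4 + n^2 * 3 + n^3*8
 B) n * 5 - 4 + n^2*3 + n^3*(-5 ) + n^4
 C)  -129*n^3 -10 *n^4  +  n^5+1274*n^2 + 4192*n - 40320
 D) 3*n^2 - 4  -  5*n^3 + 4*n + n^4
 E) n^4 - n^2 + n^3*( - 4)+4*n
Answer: B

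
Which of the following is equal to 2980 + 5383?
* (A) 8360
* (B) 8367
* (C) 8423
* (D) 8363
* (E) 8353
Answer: D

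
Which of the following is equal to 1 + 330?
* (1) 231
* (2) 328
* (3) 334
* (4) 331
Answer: 4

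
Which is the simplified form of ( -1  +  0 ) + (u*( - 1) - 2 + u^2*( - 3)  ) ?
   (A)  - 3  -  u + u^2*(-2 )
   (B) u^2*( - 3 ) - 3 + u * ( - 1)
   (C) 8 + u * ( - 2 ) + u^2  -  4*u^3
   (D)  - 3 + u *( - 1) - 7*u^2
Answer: B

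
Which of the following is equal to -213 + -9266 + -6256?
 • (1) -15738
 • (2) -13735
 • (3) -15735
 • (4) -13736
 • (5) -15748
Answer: 3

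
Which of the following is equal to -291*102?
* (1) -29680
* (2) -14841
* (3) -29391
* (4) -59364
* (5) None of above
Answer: 5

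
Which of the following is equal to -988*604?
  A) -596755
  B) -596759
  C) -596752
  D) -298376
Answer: C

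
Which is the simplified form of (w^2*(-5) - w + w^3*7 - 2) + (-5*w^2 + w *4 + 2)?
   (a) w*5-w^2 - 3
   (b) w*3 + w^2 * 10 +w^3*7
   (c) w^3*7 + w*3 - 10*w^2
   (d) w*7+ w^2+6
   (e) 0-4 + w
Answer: c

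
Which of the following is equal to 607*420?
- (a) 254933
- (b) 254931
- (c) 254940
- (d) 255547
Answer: c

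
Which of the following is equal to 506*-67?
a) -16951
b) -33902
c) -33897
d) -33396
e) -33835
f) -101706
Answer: b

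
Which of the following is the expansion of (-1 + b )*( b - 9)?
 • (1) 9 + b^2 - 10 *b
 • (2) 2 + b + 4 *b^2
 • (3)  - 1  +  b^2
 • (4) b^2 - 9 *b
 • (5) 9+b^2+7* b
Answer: 1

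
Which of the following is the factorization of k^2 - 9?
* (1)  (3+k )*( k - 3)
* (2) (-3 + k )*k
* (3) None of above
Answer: 1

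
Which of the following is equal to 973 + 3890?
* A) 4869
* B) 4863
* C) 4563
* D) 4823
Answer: B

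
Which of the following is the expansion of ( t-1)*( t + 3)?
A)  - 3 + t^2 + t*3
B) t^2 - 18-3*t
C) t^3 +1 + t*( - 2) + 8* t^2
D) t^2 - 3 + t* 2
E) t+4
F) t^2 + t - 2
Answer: D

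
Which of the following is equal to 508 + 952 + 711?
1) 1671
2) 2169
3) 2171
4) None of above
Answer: 3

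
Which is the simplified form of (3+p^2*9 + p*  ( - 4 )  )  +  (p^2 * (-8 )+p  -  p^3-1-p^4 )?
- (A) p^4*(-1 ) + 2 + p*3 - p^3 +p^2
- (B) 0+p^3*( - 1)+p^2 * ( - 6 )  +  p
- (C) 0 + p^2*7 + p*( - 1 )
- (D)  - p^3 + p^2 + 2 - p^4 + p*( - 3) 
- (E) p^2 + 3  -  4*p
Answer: D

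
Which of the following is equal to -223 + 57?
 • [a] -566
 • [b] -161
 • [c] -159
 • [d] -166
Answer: d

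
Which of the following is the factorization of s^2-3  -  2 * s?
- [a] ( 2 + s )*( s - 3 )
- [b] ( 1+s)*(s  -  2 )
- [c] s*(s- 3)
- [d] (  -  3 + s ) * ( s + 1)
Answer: d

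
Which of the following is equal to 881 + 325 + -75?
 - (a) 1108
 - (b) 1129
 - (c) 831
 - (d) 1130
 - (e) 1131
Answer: e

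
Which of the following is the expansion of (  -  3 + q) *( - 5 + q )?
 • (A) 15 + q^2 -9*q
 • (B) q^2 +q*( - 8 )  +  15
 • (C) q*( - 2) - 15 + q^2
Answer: B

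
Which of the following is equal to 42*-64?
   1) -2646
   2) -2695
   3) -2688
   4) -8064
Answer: 3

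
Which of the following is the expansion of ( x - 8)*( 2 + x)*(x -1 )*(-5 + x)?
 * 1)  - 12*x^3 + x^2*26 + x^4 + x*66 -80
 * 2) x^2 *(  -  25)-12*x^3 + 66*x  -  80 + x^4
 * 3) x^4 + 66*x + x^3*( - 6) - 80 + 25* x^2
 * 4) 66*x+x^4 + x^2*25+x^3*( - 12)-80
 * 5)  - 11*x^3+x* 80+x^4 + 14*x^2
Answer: 4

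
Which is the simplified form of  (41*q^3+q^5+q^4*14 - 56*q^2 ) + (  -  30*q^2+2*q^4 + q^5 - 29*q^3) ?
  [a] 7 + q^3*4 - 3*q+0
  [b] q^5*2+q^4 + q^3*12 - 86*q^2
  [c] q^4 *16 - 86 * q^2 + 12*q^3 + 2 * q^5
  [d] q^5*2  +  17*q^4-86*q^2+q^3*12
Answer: c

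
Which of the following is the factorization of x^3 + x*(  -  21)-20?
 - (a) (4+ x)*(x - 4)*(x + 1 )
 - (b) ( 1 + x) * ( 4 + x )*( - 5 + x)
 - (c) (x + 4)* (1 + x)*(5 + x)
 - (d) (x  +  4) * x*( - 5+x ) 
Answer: b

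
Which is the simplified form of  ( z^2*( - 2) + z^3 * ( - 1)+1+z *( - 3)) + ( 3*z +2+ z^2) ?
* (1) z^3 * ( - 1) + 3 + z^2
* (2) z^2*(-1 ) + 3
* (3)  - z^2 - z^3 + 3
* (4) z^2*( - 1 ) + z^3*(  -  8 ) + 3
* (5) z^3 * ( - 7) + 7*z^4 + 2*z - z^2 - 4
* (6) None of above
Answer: 3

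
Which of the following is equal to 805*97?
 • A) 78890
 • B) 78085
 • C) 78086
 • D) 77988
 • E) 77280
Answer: B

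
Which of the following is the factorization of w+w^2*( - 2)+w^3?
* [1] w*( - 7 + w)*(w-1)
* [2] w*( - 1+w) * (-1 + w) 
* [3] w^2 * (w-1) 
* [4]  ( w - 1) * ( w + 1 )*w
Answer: 2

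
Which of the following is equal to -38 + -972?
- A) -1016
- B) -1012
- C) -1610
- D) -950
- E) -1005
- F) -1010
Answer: F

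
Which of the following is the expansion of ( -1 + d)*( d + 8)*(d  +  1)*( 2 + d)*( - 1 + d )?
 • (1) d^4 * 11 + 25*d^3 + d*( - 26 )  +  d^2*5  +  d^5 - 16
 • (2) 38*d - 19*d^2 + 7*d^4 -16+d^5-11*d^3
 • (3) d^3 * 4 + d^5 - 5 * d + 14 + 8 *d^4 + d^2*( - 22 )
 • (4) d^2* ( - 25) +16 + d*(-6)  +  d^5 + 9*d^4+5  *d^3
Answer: 4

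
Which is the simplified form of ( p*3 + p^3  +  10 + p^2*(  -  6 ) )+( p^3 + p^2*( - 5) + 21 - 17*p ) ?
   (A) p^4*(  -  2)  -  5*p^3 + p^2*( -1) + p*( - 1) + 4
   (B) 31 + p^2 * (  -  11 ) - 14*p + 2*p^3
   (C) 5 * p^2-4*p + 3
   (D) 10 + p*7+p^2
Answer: B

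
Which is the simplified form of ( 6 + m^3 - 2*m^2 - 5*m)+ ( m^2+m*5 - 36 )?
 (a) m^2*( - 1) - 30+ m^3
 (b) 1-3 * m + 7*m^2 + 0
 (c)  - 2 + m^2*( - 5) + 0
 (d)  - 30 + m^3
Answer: a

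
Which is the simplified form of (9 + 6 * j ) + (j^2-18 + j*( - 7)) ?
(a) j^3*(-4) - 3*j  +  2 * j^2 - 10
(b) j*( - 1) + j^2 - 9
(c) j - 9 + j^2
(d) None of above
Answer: b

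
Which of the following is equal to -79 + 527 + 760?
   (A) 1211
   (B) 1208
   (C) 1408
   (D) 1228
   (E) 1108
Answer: B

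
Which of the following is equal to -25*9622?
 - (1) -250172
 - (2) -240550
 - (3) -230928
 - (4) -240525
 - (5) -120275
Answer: 2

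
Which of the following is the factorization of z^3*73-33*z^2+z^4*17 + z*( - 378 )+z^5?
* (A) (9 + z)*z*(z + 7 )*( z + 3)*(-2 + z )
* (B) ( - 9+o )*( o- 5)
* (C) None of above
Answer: A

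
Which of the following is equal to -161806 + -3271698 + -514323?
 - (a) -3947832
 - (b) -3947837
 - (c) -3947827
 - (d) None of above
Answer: c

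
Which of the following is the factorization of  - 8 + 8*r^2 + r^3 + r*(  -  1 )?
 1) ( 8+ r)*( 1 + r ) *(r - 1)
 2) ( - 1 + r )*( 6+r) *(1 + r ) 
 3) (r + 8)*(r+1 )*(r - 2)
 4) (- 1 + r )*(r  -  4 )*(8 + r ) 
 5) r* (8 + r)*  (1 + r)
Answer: 1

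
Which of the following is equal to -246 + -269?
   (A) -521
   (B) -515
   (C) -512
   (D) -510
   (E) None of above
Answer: B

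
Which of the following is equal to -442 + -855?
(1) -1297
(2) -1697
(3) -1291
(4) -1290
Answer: 1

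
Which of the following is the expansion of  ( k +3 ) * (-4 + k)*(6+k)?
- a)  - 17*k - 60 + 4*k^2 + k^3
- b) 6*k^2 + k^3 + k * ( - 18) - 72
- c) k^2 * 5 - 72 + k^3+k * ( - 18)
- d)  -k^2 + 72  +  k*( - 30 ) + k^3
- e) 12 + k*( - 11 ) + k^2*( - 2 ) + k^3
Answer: c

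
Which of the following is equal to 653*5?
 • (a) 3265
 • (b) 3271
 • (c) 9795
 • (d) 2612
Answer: a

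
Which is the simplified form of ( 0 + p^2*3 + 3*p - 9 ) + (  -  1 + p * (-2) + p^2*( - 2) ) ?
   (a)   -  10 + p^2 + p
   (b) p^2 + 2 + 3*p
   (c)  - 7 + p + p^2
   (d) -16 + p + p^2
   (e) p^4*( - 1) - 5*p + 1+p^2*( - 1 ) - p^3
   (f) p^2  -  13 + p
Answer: a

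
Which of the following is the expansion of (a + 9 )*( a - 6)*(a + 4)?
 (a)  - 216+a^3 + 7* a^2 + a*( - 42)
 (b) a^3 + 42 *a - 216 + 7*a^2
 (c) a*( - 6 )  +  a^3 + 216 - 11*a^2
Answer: a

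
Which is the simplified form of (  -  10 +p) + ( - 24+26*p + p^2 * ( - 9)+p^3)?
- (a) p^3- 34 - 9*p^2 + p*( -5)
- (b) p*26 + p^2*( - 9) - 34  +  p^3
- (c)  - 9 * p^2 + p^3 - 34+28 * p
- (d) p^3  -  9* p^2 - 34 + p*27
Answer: d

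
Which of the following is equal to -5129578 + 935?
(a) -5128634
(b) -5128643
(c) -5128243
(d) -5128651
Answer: b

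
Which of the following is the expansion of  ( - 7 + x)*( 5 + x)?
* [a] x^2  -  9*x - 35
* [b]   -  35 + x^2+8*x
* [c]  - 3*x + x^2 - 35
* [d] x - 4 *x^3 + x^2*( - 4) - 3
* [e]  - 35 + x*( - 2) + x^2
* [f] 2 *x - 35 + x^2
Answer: e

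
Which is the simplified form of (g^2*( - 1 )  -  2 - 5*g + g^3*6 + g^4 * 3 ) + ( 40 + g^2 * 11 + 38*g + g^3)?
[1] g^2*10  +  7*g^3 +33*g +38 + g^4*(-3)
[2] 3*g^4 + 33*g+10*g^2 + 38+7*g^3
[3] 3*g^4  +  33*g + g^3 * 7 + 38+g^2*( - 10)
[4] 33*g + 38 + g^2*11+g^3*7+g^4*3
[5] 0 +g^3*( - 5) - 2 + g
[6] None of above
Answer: 2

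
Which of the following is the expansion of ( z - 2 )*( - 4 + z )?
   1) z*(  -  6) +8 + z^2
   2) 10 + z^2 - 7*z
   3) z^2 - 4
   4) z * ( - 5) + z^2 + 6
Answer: 1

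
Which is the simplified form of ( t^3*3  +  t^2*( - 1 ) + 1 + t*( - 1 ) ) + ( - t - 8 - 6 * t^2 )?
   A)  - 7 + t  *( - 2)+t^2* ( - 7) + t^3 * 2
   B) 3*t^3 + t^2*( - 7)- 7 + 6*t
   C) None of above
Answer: C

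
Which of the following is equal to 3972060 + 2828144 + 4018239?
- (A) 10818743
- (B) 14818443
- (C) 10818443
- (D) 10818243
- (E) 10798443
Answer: C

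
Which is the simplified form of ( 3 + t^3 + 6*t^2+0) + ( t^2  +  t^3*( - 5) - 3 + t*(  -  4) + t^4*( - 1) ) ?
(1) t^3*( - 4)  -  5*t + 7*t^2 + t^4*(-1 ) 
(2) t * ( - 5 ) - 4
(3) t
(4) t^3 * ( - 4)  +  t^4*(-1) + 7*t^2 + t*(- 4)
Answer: 4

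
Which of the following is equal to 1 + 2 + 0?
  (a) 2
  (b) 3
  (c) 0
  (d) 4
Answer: b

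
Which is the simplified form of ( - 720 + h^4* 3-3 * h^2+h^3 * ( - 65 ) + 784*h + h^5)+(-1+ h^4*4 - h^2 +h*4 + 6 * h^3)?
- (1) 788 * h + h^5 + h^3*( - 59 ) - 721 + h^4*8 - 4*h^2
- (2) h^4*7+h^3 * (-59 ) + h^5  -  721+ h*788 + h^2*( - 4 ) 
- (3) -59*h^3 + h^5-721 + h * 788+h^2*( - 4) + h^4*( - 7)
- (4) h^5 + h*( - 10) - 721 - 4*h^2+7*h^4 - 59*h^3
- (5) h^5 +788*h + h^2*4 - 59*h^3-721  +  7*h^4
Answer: 2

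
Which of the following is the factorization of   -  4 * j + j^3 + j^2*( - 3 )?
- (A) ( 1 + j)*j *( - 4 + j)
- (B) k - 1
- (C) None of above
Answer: A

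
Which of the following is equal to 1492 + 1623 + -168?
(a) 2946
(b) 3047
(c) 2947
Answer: c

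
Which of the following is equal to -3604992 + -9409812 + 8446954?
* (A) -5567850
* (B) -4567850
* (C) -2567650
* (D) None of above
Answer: B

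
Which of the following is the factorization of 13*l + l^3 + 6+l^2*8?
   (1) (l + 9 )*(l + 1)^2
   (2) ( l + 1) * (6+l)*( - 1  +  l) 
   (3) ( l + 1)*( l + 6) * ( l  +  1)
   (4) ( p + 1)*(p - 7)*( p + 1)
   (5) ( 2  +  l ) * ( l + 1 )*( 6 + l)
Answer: 3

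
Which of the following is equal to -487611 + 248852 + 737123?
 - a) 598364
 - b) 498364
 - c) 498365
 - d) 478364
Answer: b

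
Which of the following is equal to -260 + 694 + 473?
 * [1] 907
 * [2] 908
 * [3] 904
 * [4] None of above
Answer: 1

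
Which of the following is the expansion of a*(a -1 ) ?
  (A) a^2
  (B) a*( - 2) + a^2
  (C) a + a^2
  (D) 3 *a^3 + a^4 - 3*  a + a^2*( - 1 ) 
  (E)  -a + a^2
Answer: E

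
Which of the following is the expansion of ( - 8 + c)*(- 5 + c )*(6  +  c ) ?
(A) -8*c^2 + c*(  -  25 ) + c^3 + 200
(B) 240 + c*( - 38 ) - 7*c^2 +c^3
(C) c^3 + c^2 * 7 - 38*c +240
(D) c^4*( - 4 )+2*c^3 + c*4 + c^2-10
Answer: B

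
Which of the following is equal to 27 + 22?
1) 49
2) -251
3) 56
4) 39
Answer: 1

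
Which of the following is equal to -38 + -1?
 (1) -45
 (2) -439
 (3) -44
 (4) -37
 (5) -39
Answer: 5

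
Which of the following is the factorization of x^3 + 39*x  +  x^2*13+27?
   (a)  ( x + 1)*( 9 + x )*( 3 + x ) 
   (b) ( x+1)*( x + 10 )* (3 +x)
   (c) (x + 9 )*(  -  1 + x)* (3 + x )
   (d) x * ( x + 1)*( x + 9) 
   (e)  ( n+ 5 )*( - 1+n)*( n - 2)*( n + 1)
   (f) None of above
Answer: a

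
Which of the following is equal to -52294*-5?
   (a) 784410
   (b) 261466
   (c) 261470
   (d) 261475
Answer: c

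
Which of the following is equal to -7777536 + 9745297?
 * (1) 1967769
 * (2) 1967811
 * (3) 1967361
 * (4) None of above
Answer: 4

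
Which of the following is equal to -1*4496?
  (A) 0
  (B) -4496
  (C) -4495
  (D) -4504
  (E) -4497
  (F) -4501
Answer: B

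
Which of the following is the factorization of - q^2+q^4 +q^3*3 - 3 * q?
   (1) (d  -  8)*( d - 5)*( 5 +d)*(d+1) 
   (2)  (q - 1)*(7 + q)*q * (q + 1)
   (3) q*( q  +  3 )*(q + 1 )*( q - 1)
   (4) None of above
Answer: 3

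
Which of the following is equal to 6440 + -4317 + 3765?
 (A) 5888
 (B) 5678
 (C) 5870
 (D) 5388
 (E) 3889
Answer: A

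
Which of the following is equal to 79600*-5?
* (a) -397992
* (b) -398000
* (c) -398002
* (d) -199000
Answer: b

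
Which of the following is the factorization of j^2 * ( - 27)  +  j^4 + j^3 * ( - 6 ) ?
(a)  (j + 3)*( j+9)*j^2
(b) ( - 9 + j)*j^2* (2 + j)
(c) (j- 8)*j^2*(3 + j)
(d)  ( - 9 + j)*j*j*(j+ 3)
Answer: d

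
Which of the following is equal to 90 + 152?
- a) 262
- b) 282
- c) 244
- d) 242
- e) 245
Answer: d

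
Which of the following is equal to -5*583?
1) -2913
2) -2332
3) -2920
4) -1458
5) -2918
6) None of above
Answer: 6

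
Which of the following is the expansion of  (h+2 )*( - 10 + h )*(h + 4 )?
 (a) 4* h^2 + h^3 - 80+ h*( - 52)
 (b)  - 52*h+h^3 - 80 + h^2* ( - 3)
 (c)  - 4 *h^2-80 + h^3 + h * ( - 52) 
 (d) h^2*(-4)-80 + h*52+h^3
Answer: c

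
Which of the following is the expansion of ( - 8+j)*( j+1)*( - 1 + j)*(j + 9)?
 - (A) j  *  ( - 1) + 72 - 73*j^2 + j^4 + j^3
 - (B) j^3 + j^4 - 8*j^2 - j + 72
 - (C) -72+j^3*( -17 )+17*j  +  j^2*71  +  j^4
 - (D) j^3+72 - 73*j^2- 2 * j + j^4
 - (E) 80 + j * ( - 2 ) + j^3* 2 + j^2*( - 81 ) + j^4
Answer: A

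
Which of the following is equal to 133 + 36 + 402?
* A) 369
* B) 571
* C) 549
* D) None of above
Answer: B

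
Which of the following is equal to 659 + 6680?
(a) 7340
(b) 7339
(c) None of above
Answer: b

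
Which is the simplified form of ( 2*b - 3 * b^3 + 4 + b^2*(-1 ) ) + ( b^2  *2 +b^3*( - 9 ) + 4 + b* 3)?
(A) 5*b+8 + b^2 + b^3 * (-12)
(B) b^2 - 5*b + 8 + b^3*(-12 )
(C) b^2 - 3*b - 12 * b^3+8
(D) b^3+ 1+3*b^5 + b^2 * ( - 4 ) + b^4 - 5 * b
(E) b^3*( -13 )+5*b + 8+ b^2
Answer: A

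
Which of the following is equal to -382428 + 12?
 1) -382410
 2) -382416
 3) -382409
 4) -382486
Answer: 2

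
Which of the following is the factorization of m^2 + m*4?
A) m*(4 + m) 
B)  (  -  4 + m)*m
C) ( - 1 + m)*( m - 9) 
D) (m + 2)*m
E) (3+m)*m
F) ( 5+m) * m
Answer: A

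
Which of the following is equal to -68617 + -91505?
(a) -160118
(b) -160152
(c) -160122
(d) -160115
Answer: c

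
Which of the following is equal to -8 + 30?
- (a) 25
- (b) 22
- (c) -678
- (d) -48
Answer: b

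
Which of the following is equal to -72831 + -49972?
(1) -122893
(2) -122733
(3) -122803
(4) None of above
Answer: 3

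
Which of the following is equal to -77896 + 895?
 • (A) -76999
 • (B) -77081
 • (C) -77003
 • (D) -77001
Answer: D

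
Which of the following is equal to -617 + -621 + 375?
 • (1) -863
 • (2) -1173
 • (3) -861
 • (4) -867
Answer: 1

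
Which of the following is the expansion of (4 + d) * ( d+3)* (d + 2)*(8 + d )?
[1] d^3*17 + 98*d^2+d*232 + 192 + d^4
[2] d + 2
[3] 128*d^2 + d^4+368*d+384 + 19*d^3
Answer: 1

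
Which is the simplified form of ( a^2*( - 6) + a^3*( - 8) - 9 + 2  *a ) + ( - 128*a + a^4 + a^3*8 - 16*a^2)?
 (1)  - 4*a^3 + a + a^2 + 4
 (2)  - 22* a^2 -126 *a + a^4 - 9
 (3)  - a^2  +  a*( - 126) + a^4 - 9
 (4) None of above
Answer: 2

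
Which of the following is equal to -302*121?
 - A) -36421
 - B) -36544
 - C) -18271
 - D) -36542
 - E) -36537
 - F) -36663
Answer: D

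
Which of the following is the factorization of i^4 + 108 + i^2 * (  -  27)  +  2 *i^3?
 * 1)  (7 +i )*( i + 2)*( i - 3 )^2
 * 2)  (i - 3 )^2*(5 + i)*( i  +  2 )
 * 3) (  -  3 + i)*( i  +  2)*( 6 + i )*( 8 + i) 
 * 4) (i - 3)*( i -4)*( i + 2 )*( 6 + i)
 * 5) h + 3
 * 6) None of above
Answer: 6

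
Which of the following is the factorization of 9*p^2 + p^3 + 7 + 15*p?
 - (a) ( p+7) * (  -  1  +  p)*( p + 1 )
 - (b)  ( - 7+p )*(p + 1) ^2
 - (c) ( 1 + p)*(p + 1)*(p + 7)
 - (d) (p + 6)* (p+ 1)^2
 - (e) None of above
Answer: c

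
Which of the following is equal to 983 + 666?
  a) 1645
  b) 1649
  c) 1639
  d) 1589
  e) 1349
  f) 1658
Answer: b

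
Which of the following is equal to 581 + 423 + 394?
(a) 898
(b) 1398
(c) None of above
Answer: b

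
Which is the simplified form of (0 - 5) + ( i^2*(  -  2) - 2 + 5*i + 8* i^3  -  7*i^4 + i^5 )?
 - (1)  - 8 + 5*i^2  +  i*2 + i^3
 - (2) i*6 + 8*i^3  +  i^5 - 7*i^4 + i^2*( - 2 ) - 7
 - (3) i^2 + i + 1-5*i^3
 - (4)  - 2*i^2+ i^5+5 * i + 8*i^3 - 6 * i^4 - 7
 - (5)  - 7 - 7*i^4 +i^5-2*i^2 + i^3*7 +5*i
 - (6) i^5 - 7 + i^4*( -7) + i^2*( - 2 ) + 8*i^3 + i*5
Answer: 6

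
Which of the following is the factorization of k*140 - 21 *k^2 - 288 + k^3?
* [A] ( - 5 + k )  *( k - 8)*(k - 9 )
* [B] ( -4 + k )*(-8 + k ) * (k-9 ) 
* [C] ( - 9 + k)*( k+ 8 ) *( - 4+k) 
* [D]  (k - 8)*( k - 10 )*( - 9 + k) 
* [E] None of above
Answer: B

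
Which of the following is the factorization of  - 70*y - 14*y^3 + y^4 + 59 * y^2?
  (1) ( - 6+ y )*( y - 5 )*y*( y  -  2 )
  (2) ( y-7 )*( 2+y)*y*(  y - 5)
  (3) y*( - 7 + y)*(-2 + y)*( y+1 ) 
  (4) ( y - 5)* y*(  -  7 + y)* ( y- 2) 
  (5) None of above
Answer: 4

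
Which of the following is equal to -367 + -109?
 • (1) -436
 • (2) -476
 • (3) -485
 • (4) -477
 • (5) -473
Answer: 2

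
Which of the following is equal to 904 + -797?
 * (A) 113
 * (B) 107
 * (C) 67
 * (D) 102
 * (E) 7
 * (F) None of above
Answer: B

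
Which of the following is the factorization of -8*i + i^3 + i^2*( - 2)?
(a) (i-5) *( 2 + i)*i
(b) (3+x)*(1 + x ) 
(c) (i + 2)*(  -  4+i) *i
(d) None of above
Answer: c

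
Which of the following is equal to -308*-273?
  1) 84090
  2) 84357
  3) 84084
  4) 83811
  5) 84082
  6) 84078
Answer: 3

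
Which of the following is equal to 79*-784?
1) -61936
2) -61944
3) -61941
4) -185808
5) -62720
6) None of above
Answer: 1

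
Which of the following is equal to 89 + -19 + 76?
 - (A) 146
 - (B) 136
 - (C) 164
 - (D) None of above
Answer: A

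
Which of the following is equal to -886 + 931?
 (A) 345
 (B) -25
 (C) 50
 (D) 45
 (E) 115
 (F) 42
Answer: D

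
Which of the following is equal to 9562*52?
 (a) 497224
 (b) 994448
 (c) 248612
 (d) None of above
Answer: a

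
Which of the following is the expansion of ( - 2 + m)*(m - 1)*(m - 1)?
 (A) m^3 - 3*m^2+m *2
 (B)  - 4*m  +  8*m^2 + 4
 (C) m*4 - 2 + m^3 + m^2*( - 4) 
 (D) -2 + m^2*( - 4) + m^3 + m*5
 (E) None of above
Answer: D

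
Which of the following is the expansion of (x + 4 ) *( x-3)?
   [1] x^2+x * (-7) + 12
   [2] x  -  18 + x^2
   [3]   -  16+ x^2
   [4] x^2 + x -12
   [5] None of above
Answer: 4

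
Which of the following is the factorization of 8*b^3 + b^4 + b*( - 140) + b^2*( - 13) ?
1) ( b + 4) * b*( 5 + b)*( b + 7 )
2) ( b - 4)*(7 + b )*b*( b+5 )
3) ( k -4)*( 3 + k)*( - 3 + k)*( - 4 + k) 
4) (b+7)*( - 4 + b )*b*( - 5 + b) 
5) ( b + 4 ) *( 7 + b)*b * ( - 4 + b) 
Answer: 2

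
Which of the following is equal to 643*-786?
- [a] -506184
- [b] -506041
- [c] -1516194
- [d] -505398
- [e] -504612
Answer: d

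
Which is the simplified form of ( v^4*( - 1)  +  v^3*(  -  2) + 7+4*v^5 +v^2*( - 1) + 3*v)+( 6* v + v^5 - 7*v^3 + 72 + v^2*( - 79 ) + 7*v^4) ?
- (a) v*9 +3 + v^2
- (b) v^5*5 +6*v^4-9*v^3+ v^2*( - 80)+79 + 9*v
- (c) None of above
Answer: b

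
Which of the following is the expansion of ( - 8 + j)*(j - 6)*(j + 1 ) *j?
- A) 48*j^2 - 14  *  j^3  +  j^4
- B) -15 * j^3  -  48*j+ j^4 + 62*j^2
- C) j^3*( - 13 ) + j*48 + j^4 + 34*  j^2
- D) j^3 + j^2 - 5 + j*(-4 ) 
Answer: C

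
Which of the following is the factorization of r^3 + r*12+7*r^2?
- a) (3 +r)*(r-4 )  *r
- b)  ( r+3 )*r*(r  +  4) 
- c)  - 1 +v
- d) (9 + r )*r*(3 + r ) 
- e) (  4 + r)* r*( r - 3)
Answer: b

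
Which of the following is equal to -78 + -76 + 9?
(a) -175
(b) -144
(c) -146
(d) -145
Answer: d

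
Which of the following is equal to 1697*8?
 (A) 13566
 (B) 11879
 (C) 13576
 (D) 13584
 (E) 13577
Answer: C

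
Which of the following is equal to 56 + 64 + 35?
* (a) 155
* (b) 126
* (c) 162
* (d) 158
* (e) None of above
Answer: a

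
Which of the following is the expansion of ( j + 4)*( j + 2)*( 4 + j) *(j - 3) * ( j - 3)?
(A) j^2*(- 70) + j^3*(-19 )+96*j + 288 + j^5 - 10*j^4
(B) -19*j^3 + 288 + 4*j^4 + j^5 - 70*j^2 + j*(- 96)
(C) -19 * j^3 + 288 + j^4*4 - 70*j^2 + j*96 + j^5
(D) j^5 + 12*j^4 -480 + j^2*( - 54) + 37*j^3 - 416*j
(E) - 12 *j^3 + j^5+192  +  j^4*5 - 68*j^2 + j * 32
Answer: C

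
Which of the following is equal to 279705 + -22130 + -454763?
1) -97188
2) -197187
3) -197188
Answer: 3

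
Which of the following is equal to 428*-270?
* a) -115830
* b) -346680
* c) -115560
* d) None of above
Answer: c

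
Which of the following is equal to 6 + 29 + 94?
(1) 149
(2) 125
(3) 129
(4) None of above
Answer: 3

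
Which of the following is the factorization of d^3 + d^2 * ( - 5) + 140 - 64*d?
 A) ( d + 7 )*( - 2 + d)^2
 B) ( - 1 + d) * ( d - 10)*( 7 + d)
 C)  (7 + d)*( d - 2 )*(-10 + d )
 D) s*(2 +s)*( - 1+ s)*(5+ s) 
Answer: C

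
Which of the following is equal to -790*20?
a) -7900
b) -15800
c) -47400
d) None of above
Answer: b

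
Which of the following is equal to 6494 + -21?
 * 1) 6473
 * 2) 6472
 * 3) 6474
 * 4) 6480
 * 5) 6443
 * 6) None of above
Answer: 1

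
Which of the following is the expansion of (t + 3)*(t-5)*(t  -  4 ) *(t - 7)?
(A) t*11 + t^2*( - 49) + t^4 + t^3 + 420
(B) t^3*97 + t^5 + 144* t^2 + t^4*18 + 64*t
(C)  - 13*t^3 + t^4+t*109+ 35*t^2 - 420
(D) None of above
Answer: C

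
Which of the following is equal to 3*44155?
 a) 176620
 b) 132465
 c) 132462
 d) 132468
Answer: b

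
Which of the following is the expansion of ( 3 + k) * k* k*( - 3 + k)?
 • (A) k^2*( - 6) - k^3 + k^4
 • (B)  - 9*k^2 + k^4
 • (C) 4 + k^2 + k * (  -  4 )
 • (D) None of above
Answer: B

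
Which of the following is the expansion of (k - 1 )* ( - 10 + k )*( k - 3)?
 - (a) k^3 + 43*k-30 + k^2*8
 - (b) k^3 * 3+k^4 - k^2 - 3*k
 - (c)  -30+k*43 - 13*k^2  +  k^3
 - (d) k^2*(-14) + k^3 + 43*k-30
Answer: d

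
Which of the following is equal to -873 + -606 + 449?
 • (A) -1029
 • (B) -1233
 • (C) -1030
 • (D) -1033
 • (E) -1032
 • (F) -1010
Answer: C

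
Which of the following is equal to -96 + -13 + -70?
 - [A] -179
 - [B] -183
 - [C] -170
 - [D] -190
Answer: A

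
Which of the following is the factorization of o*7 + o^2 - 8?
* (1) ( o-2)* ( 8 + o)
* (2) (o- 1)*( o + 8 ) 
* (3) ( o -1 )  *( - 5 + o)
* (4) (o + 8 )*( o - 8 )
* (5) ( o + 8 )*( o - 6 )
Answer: 2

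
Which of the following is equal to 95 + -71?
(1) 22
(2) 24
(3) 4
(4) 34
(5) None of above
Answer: 2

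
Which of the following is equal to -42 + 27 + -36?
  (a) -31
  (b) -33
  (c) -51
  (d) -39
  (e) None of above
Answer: c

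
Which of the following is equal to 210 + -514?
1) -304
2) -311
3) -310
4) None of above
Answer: 1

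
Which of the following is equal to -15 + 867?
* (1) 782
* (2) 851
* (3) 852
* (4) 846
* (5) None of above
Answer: 3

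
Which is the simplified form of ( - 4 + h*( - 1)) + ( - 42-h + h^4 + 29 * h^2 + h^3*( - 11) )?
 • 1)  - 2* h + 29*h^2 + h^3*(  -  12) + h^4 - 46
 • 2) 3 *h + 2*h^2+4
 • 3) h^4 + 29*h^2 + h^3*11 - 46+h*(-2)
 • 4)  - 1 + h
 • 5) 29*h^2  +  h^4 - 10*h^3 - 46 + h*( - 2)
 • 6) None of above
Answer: 6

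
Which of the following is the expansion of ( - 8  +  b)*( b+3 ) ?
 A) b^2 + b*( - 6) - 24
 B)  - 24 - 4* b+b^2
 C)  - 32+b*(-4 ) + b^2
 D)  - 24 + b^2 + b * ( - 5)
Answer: D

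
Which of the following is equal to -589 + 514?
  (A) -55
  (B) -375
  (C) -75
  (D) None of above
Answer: C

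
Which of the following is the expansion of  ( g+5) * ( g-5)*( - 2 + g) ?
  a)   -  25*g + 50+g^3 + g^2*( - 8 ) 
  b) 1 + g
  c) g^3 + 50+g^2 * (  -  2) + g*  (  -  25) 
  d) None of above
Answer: c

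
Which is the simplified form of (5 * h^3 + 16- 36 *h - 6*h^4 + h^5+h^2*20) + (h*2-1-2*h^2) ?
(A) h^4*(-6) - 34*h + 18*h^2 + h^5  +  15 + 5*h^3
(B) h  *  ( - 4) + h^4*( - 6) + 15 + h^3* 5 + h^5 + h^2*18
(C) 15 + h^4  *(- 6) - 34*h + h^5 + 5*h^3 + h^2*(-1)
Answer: A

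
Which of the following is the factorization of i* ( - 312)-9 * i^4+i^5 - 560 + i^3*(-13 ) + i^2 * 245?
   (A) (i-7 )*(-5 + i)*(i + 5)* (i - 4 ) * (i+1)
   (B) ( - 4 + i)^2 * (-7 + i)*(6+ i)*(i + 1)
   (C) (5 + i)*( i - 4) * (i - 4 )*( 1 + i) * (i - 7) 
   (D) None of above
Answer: C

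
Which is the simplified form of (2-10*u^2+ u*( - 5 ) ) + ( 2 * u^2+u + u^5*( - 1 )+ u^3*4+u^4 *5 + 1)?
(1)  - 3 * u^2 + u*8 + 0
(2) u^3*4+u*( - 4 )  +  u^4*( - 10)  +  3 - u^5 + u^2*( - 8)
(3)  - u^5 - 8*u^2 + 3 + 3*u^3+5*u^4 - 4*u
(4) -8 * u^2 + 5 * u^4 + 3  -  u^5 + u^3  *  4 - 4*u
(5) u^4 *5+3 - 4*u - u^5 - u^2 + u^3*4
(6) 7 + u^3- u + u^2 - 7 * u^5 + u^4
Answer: 4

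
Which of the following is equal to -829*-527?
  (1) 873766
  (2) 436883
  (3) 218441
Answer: 2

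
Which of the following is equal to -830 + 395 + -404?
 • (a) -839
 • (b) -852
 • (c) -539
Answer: a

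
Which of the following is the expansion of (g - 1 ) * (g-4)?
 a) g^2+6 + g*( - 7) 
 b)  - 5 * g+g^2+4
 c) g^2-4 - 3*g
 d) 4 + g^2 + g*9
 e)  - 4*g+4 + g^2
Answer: b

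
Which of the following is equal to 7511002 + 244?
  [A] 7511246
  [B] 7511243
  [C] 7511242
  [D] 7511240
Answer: A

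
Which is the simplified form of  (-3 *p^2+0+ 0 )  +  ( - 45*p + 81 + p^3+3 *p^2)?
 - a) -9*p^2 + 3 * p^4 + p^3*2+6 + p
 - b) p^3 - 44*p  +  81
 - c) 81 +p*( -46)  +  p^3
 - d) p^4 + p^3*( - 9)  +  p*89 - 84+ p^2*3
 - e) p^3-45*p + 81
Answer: e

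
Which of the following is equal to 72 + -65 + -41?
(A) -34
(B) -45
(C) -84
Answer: A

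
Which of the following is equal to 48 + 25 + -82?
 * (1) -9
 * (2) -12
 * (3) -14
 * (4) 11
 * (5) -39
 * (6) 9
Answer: 1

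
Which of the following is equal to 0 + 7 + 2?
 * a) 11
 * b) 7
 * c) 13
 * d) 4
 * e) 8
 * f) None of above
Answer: f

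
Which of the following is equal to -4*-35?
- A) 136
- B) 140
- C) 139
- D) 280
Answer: B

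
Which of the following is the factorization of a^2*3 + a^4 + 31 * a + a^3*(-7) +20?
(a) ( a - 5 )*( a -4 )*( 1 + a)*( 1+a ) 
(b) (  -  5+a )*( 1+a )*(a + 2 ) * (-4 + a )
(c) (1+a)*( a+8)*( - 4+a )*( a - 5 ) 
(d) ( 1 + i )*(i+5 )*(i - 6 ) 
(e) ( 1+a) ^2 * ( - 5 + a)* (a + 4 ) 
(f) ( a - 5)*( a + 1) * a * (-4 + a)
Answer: a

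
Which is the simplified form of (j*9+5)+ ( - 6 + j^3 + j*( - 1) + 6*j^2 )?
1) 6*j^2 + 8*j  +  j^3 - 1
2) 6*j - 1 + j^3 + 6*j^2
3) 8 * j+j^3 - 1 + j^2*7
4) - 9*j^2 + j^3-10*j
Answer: 1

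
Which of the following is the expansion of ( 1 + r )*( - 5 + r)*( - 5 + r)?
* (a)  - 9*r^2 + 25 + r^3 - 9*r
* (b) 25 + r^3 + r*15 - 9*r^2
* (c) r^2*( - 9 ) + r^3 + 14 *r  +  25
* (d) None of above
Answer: b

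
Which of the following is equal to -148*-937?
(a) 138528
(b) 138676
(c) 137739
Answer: b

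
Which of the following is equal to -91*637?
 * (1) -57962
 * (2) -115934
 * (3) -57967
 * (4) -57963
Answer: 3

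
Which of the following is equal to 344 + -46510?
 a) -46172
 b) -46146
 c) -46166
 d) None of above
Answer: c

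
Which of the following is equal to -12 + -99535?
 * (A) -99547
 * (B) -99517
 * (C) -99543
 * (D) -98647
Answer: A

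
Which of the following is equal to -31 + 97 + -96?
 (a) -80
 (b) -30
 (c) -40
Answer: b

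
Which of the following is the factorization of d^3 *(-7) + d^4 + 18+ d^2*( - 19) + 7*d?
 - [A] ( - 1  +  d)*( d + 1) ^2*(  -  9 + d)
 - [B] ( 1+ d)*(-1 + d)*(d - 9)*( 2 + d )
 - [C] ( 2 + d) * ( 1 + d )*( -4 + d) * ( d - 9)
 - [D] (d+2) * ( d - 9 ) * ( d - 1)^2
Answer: B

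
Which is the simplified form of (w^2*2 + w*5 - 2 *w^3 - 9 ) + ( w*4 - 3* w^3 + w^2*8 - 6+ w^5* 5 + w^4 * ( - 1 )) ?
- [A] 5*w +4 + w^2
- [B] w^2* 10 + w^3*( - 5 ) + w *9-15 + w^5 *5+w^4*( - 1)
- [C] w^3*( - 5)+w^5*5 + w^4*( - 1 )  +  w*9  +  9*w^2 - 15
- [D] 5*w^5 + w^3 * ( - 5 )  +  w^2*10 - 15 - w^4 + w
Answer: B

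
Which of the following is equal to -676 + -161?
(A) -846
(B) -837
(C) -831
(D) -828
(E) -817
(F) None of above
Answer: B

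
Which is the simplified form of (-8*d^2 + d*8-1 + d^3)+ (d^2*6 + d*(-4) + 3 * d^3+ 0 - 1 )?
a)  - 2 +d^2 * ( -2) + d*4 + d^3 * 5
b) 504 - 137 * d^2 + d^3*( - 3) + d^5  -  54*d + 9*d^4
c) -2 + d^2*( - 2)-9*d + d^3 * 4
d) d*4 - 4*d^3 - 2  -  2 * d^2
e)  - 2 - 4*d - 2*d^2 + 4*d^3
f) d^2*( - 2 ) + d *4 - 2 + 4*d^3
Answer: f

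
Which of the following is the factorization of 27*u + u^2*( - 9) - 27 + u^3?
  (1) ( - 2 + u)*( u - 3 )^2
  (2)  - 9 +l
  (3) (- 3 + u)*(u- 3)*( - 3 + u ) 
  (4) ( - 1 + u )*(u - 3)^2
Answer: 3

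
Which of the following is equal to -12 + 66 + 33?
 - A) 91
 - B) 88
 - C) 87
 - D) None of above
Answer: C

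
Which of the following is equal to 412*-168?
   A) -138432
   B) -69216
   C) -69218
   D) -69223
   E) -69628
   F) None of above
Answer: B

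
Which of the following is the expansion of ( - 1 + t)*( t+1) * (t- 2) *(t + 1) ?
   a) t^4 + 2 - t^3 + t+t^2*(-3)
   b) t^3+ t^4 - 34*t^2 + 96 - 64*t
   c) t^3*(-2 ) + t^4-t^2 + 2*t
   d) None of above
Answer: a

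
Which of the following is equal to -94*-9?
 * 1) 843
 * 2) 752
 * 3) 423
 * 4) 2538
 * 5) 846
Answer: 5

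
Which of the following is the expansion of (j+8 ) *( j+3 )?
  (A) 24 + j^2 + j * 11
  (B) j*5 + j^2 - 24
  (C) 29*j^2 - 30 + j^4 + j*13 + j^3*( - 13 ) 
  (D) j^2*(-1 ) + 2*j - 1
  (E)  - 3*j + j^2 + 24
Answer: A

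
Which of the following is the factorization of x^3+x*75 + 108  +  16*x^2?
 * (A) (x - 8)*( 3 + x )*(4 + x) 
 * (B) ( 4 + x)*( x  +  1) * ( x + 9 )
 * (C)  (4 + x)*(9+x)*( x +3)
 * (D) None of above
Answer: C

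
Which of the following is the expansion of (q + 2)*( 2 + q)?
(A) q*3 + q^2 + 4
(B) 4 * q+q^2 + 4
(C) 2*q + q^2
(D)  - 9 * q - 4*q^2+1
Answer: B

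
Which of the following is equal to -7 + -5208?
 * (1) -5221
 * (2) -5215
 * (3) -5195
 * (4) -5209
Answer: 2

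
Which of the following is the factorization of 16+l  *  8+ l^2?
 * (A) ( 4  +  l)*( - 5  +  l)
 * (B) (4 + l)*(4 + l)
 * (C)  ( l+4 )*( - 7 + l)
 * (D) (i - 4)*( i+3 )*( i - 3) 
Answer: B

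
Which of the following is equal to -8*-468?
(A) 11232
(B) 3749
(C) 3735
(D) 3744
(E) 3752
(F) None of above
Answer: D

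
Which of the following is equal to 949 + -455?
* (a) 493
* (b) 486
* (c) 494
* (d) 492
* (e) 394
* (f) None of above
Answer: c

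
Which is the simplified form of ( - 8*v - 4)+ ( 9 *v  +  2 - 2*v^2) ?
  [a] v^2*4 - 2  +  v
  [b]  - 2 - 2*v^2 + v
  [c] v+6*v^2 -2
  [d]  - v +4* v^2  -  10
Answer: b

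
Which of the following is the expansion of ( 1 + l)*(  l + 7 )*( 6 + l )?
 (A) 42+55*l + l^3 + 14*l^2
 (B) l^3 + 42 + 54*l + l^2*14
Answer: A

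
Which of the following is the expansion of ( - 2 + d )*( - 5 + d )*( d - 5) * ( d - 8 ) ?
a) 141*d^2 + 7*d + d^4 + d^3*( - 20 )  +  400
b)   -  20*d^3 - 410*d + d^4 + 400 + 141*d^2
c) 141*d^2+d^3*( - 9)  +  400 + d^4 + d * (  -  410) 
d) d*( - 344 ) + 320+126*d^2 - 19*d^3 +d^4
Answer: b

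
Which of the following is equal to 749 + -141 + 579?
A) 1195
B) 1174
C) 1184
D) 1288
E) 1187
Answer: E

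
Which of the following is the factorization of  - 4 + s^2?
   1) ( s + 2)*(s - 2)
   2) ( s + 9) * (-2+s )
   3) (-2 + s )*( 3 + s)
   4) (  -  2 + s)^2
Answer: 1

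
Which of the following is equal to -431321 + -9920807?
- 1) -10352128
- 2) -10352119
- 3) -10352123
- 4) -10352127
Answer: 1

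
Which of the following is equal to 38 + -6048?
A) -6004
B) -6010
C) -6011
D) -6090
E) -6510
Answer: B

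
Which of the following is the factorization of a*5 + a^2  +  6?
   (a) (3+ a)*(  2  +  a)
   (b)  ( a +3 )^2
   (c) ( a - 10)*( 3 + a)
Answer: a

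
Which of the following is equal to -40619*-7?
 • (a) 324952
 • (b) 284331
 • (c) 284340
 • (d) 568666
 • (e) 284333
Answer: e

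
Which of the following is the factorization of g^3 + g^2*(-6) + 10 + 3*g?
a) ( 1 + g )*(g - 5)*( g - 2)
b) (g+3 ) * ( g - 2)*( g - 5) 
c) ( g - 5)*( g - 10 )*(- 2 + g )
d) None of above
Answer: a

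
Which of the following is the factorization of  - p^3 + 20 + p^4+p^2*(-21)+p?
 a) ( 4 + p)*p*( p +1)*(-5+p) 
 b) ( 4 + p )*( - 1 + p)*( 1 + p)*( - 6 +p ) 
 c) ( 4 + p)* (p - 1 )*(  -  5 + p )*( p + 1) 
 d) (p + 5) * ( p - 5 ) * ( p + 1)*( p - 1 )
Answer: c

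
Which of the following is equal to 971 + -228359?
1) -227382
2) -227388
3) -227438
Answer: 2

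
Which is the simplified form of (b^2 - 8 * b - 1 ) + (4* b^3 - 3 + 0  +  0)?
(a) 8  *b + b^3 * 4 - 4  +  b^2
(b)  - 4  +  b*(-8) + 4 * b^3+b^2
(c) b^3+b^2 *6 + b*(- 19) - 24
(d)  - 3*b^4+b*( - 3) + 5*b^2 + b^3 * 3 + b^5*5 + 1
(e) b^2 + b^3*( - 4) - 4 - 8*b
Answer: b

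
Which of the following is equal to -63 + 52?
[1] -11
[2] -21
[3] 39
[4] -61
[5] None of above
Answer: 1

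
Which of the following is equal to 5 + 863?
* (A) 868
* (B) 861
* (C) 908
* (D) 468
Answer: A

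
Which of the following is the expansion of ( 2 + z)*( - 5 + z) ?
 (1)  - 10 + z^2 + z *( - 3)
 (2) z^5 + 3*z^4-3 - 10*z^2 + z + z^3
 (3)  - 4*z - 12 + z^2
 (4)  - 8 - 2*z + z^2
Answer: 1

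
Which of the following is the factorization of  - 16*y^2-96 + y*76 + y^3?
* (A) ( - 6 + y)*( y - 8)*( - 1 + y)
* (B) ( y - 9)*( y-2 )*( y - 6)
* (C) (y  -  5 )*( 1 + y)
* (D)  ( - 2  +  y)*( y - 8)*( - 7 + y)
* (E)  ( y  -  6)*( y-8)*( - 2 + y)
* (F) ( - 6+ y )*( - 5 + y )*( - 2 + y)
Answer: E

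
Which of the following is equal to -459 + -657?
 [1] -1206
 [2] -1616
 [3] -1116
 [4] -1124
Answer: 3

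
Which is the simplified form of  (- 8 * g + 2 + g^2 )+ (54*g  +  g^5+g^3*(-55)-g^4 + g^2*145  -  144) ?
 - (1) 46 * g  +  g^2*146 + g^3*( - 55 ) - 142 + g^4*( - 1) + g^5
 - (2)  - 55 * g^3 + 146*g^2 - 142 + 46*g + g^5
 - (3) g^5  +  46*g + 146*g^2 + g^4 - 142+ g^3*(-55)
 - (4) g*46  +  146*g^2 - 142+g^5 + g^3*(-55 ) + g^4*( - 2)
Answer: 1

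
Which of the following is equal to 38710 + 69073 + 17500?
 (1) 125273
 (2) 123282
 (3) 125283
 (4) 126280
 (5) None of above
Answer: 3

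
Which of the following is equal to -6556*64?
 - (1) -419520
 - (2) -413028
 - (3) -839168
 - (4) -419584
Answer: 4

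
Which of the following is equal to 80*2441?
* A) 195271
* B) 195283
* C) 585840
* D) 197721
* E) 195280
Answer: E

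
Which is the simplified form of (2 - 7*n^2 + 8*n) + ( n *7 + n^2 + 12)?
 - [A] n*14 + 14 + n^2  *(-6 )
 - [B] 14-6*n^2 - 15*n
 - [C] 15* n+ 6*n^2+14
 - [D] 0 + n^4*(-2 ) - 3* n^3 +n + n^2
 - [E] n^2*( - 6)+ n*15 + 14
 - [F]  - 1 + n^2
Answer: E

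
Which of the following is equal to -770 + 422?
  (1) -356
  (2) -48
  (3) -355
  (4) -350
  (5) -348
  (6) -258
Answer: 5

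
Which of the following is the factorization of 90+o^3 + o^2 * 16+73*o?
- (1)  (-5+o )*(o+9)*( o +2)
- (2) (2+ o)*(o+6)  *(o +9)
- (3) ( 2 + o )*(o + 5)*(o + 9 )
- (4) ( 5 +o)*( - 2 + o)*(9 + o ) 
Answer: 3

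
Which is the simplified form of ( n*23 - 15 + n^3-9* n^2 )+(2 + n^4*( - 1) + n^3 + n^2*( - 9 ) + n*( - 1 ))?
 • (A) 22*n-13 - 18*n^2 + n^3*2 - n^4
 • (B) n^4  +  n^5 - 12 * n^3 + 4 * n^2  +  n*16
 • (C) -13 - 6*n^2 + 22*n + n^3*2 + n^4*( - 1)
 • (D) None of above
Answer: A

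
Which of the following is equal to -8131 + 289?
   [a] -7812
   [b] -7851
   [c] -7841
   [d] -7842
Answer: d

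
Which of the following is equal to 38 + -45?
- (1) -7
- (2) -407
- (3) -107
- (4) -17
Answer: 1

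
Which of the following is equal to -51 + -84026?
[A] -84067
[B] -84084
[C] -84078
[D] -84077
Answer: D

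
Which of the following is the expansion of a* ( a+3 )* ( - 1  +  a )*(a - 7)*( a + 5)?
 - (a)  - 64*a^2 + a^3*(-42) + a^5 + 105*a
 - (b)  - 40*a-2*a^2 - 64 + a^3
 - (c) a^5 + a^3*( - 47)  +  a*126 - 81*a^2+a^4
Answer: a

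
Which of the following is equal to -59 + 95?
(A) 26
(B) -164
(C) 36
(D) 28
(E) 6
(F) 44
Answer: C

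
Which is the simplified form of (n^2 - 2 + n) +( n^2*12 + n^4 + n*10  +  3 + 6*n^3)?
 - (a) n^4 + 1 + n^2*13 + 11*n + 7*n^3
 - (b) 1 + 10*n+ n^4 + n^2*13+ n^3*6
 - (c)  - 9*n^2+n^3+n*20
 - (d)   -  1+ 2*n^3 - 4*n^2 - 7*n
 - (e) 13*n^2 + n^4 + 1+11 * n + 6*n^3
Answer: e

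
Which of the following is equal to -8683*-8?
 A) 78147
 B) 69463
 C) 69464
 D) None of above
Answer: C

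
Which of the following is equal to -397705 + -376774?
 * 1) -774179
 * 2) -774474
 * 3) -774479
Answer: 3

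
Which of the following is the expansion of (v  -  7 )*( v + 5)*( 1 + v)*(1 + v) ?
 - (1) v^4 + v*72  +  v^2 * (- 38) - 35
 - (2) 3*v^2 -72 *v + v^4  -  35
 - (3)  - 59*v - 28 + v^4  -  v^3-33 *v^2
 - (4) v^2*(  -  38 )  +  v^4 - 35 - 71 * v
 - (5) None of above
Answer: 5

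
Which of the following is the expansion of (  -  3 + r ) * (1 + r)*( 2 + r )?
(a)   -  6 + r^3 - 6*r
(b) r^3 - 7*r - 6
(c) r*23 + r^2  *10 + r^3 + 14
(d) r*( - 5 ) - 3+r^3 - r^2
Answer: b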